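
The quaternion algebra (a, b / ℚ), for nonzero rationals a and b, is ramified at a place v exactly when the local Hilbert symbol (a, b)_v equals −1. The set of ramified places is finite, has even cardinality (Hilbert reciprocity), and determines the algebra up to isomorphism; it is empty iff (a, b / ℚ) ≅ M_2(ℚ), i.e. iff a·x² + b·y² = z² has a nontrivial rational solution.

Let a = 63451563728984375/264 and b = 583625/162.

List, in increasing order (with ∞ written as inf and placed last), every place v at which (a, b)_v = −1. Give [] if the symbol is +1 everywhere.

Mod squares: a ≡ 1138830, b ≡ 46690. Check v ∈ {∞, 2, 3, 5, 7, 11, 17, 23, 29}.
v=29: a=29^3·(≡9), b=29^1·(≡17) mod 29; (9|29)=+1, (17|29)=-1; (−1)^{3·1·14}·(+1)^1·(-1)^3 = -1.
v=∞: 1138830 > 0 and 46690 > 0  ⇒  (a,b)_∞ = +1.
v=17: a=17^1·(≡6), b=17^0·(≡13) mod 17; (6|17)=-1, (13|17)=+1; (−1)^{1·0·8}·(-1)^0·(+1)^1 = +1.
v=3: a=3^-1·(≡2), b=3^-4·(≡1) mod 3; (2|3)=-1, (1|3)=+1; (−1)^{-1·-4·1}·(-1)^-4·(+1)^-1 = +1.
v=7: a=7^1·(≡6), b=7^1·(≡5) mod 7; (6|7)=-1, (5|7)=-1; (−1)^{1·1·3}·(-1)^1·(-1)^1 = -1.
v=23: a=23^4·(≡18), b=23^1·(≡6) mod 23; (18|23)=+1, (6|23)=+1; (−1)^{4·1·11}·(+1)^1·(+1)^4 = +1.
v=11: a=11^-1·(≡5), b=11^0·(≡8) mod 11; (5|11)=+1, (8|11)=-1; (−1)^{-1·0·5}·(+1)^0·(-1)^-1 = -1.
v=2: v_2(a)=-3, v_2(b)=-1; units ≡ 7, 1 (mod 8); ε·ε+αω+βω = 1·0+-3·0+-1·0 ≡ 0  ⇒  (a,b)_2 = +1.
v=5: a=5^7·(≡4), b=5^3·(≡2) mod 5; (4|5)=+1, (2|5)=-1; (−1)^{7·3·2}·(+1)^3·(-1)^7 = -1.
Ram(1138830, 46690) = {5, 7, 11, 29}; no ℚ_5-point on the conic.

[5, 7, 11, 29]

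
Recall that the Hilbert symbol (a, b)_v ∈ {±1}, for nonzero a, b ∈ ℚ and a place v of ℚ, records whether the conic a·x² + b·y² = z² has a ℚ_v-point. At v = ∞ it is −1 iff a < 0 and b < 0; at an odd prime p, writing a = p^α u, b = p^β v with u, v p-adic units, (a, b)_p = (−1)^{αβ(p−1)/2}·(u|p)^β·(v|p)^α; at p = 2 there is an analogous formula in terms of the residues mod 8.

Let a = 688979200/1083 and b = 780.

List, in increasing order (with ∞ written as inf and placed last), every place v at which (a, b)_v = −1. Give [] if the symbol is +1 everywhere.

Mod squares: a ≡ 39, b ≡ 195. Check v ∈ {∞, 2, 3, 5, 7, 13, 19}.
v=7: a=7^2·(≡1), b=7^0·(≡3) mod 7; (1|7)=+1, (3|7)=-1; (−1)^{2·0·3}·(+1)^0·(-1)^2 = +1.
v=5: a=5^2·(≡1), b=5^1·(≡1) mod 5; (1|5)=+1, (1|5)=+1; (−1)^{2·1·2}·(+1)^1·(+1)^2 = +1.
v=∞: 39 > 0 and 195 > 0  ⇒  (a,b)_∞ = +1.
v=13: a=13^3·(≡10), b=13^1·(≡8) mod 13; (10|13)=+1, (8|13)=-1; (−1)^{3·1·6}·(+1)^1·(-1)^3 = -1.
v=3: a=3^-1·(≡1), b=3^1·(≡2) mod 3; (1|3)=+1, (2|3)=-1; (−1)^{-1·1·1}·(+1)^1·(-1)^-1 = +1.
v=2: v_2(a)=8, v_2(b)=2; units ≡ 7, 3 (mod 8); ε·ε+αω+βω = 1·1+8·1+2·0 ≡ 1  ⇒  (a,b)_2 = -1.
v=19: a=19^-2·(≡1), b=19^0·(≡1) mod 19; (1|19)=+1, (1|19)=+1; (−1)^{-2·0·9}·(+1)^0·(+1)^-2 = +1.
(39, 195 / ℚ) ramifies at {2, 13}: a division algebra.

[2, 13]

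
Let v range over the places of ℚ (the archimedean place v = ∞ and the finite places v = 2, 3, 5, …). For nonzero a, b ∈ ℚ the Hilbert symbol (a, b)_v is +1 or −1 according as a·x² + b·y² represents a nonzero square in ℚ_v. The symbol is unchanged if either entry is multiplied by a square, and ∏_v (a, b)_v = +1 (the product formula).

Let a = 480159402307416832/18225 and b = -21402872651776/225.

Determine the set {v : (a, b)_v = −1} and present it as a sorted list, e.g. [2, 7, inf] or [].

[13, 17]

(a, b) ≡ (5083, -34) mod (ℚ^×)²; places V = {2, 3, 5, 7, 11, 13, 17, 23, ∞}.
(a,b)_2: α=8, β=13; u≡3, v≡7 (mod 8); ε(u)ε(v)=1·1, αω(v)=8·0, βω(u)=13·1; sum ≡ 0  ⇒  +1.
(a,b)_3: α=-6, u≡1; β=-2, v≡2 (mod 3); (1|3)=+1, (2|3)=-1; sign (−1)^0·+1^-2·-1^-6 = +1.
(a,b)_17: α=1, u≡11; β=1, v≡8 (mod 17); (11|17)=-1, (8|17)=+1; sign (−1)^0·-1^1·+1^1 = -1.
(a,b)_13: α=1, u≡3; β=0, v≡2 (mod 13); (3|13)=+1, (2|13)=-1; sign (−1)^0·+1^0·-1^1 = -1.
(a,b)_11: α=2, u≡3; β=2, v≡2 (mod 11); (3|11)=+1, (2|11)=-1; sign (−1)^0·+1^2·-1^2 = +1.
(a,b)_∞: sgn(5083)=+, sgn(-34)=−, so +1.
(a,b)_5: α=-2, u≡3; β=-2, v≡1 (mod 5); (3|5)=-1, (1|5)=+1; sign (−1)^0·-1^-2·+1^-2 = +1.
(a,b)_23: α=3, u≡14; β=2, v≡3 (mod 23); (14|23)=-1, (3|23)=+1; sign (−1)^0·-1^2·+1^3 = +1.
(a,b)_7: α=8, u≡1; β=4, v≡1 (mod 7); (1|7)=+1, (1|7)=+1; sign (−1)^0·+1^4·+1^8 = +1.
Ram(5083, -34) = {13, 17}; no ℚ_13-point on the conic.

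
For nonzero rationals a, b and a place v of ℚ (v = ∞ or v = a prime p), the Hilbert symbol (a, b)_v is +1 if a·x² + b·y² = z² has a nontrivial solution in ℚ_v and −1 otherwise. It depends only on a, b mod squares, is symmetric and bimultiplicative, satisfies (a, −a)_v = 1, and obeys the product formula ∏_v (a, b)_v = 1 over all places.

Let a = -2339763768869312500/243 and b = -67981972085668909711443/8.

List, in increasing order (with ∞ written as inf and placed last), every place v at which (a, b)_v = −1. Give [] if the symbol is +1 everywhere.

[43, inf]

(a, b) ≡ (-1767, -890953206) mod (ℚ^×)²; places V = {2, 3, 5, 7, 11, 13, 19, 31, 41, 43, ∞}.
(a,b)_31: α=1, u≡28; β=1, v≡15 (mod 31); (28|31)=+1, (15|31)=-1; sign (−1)^1·+1^1·-1^1 = +1.
(a,b)_13: α=2, u≡3; β=3, v≡7 (mod 13); (3|13)=+1, (7|13)=-1; sign (−1)^0·+1^3·-1^2 = +1.
(a,b)_43: α=2, u≡33; β=3, v≡9 (mod 43); (33|43)=-1, (9|43)=+1; sign (−1)^0·-1^3·+1^2 = -1.
(a,b)_7: α=0, u≡4; β=4, v≡4 (mod 7); (4|7)=+1, (4|7)=+1; sign (−1)^0·+1^4·+1^0 = +1.
(a,b)_3: α=-5, u≡2; β=1, v≡1 (mod 3); (2|3)=-1, (1|3)=+1; sign (−1)^1·-1^1·+1^-5 = +1.
(a,b)_5: α=6, u≡3; β=0, v≡4 (mod 5); (3|5)=-1, (4|5)=+1; sign (−1)^0·-1^0·+1^6 = +1.
(a,b)_41: α=2, u≡39; β=3, v≡32 (mod 41); (39|41)=+1, (32|41)=+1; sign (−1)^0·+1^3·+1^2 = +1.
(a,b)_∞: sgn(-1767)=−, sgn(-890953206)=−, so -1.
(a,b)_19: α=1, u≡13; β=1, v≡5 (mod 19); (13|19)=-1, (5|19)=+1; sign (−1)^1·-1^1·+1^1 = +1.
(a,b)_11: α=2, u≡3; β=3, v≡5 (mod 11); (3|11)=+1, (5|11)=+1; sign (−1)^0·+1^3·+1^2 = +1.
(a,b)_2: α=2, β=-3; u≡1, v≡5 (mod 8); ε(u)ε(v)=0·0, αω(v)=2·1, βω(u)=-3·0; sum ≡ 0  ⇒  +1.
|Ram(-1767, -890953206)| = 2, even; anisotropic at {43, ∞}.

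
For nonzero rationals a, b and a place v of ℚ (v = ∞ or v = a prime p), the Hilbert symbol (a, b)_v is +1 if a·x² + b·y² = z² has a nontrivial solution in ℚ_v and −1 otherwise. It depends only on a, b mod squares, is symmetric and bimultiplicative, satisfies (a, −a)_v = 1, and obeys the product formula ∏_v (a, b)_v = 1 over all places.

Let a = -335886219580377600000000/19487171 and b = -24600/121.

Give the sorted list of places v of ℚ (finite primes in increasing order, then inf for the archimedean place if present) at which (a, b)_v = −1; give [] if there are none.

Mod squares: a ≡ -4239866334, b ≡ -246. Check v ∈ {∞, 2, 3, 5, 11, 17, 37, 41, 47, 53}.
v=37: a=37^1·(≡28), b=37^0·(≡19) mod 37; (28|37)=+1, (19|37)=-1; (−1)^{1·0·18}·(+1)^0·(-1)^1 = -1.
v=47: a=47^1·(≡35), b=47^0·(≡8) mod 47; (35|47)=-1, (8|47)=+1; (−1)^{1·0·23}·(-1)^0·(+1)^1 = +1.
v=17: a=17^1·(≡8), b=17^0·(≡8) mod 17; (8|17)=+1, (8|17)=+1; (−1)^{1·0·8}·(+1)^0·(+1)^1 = +1.
v=5: a=5^8·(≡4), b=5^2·(≡1) mod 5; (4|5)=+1, (1|5)=+1; (−1)^{8·2·2}·(+1)^2·(+1)^8 = +1.
v=3: a=3^5·(≡2), b=3^1·(≡2) mod 3; (2|3)=-1, (2|3)=-1; (−1)^{5·1·1}·(-1)^1·(-1)^5 = -1.
v=2: v_2(a)=15, v_2(b)=3; units ≡ 1, 5 (mod 8); ε·ε+αω+βω = 0·0+15·1+3·0 ≡ 1  ⇒  (a,b)_2 = -1.
v=41: a=41^3·(≡24), b=41^1·(≡13) mod 41; (24|41)=-1, (13|41)=-1; (−1)^{3·1·20}·(-1)^1·(-1)^3 = +1.
v=11: a=11^-7·(≡9), b=11^-2·(≡7) mod 11; (9|11)=+1, (7|11)=-1; (−1)^{-7·-2·5}·(+1)^-2·(-1)^-7 = -1.
v=∞: -4239866334 < 0 and -246 < 0  ⇒  (a,b)_∞ = -1.
v=53: a=53^1·(≡8), b=53^0·(≡3) mod 53; (8|53)=-1, (3|53)=-1; (−1)^{1·0·26}·(-1)^0·(-1)^1 = -1.
(-4239866334, -246 / ℚ) ramifies at {2, 3, 11, 37, 53, ∞}: a division algebra.

[2, 3, 11, 37, 53, inf]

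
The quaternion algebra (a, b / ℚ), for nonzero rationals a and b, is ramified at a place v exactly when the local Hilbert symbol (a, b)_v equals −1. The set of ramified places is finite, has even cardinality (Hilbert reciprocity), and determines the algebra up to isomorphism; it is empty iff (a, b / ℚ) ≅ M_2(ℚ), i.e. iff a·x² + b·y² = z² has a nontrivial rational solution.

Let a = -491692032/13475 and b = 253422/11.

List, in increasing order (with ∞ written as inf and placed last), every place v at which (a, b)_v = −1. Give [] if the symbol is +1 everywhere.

[2, 11, 13, 19]

Mod squares: a ≡ -16302, b ≡ 858. Check v ∈ {∞, 2, 3, 5, 7, 11, 13, 19}.
v=5: a=5^-2·(≡2), b=5^0·(≡2) mod 5; (2|5)=-1, (2|5)=-1; (−1)^{-2·0·2}·(-1)^0·(-1)^-2 = +1.
v=3: a=3^5·(≡2), b=3^3·(≡1) mod 3; (2|3)=-1, (1|3)=+1; (−1)^{5·3·1}·(-1)^3·(+1)^5 = +1.
v=13: a=13^1·(≡5), b=13^1·(≡3) mod 13; (5|13)=-1, (3|13)=+1; (−1)^{1·1·6}·(-1)^1·(+1)^1 = -1.
v=∞: -16302 < 0 and 858 > 0  ⇒  (a,b)_∞ = +1.
v=11: a=11^-1·(≡1), b=11^-1·(≡4) mod 11; (1|11)=+1, (4|11)=+1; (−1)^{-1·-1·5}·(+1)^-1·(+1)^-1 = -1.
v=19: a=19^1·(≡1), b=19^2·(≡12) mod 19; (1|19)=+1, (12|19)=-1; (−1)^{1·2·9}·(+1)^2·(-1)^1 = -1.
v=2: v_2(a)=13, v_2(b)=1; units ≡ 1, 5 (mod 8); ε·ε+αω+βω = 0·0+13·1+1·0 ≡ 1  ⇒  (a,b)_2 = -1.
v=7: a=7^-2·(≡4), b=7^0·(≡2) mod 7; (4|7)=+1, (2|7)=+1; (−1)^{-2·0·3}·(+1)^0·(+1)^-2 = +1.
(-16302, 858 / ℚ) ramifies at {2, 11, 13, 19}: a division algebra.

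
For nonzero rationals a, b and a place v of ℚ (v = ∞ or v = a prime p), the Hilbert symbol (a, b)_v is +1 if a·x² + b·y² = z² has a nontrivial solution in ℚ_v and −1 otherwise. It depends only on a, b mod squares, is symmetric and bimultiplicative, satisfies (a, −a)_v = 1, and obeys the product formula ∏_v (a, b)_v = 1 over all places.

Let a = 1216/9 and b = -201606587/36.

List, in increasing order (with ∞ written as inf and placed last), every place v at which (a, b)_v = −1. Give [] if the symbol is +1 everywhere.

[7, 13]

Mod squares: a ≡ 19, b ≡ -1547. Check v ∈ {∞, 2, 3, 7, 13, 17, 19}.
v=13: a=13^0·(≡8), b=13^1·(≡6) mod 13; (8|13)=-1, (6|13)=-1; (−1)^{0·1·6}·(-1)^1·(-1)^0 = -1.
v=17: a=17^0·(≡1), b=17^1·(≡3) mod 17; (1|17)=+1, (3|17)=-1; (−1)^{0·1·8}·(+1)^1·(-1)^0 = +1.
v=19: a=19^1·(≡5), b=19^4·(≡4) mod 19; (5|19)=+1, (4|19)=+1; (−1)^{1·4·9}·(+1)^4·(+1)^1 = +1.
v=2: v_2(a)=6, v_2(b)=-2; units ≡ 3, 5 (mod 8); ε·ε+αω+βω = 1·0+6·1+-2·1 ≡ 0  ⇒  (a,b)_2 = +1.
v=3: a=3^-2·(≡1), b=3^-2·(≡1) mod 3; (1|3)=+1, (1|3)=+1; (−1)^{-2·-2·1}·(+1)^-2·(+1)^-2 = +1.
v=7: a=7^0·(≡6), b=7^1·(≡6) mod 7; (6|7)=-1, (6|7)=-1; (−1)^{0·1·3}·(-1)^1·(-1)^0 = -1.
v=∞: 19 > 0 and -1547 < 0  ⇒  (a,b)_∞ = +1.
(19, -1547 / ℚ) ramifies at {7, 13}: a division algebra.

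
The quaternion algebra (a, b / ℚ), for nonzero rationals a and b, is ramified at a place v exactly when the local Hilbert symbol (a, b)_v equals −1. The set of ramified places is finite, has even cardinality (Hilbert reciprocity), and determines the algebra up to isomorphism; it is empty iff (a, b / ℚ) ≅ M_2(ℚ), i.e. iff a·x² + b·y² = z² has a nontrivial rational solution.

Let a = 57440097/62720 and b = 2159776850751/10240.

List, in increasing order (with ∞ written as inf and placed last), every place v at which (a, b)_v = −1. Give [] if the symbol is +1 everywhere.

Mod squares: a ≡ 393965, b ≡ 84021990. Check v ∈ {∞, 2, 3, 5, 7, 11, 13, 17, 19, 23, 29}.
v=29: a=29^1·(≡1), b=29^1·(≡9) mod 29; (1|29)=+1, (9|29)=+1; (−1)^{1·1·14}·(+1)^1·(+1)^1 = +1.
v=23: a=23^0·(≡11), b=23^1·(≡10) mod 23; (11|23)=-1, (10|23)=-1; (−1)^{0·1·11}·(-1)^1·(-1)^0 = -1.
v=5: a=5^-1·(≡3), b=5^-1·(≡2) mod 5; (3|5)=-1, (2|5)=-1; (−1)^{-1·-1·2}·(-1)^-1·(-1)^-1 = +1.
v=17: a=17^0·(≡3), b=17^1·(≡9) mod 17; (3|17)=-1, (9|17)=+1; (−1)^{0·1·8}·(-1)^1·(+1)^0 = -1.
v=2: v_2(a)=-8, v_2(b)=-11; units ≡ 5, 3 (mod 8); ε·ε+αω+βω = 0·1+-8·1+-11·1 ≡ 1  ⇒  (a,b)_2 = -1.
v=19: a=19^1·(≡16), b=19^1·(≡11) mod 19; (16|19)=+1, (11|19)=+1; (−1)^{1·1·9}·(+1)^1·(+1)^1 = -1.
v=11: a=11^1·(≡8), b=11^0·(≡8) mod 11; (8|11)=-1, (8|11)=-1; (−1)^{1·0·5}·(-1)^0·(-1)^1 = -1.
v=7: a=7^-2·(≡6), b=7^0·(≡5) mod 7; (6|7)=-1, (5|7)=-1; (−1)^{-2·0·3}·(-1)^0·(-1)^-2 = +1.
v=13: a=13^1·(≡2), b=13^5·(≡2) mod 13; (2|13)=-1, (2|13)=-1; (−1)^{1·5·6}·(-1)^5·(-1)^1 = +1.
v=3: a=3^6·(≡2), b=3^3·(≡2) mod 3; (2|3)=-1, (2|3)=-1; (−1)^{6·3·1}·(-1)^3·(-1)^6 = -1.
v=∞: 393965 > 0 and 84021990 > 0  ⇒  (a,b)_∞ = +1.
|Ram(393965, 84021990)| = 6, even; anisotropic at {2, 3, 11, 17, 19, 23}.

[2, 3, 11, 17, 19, 23]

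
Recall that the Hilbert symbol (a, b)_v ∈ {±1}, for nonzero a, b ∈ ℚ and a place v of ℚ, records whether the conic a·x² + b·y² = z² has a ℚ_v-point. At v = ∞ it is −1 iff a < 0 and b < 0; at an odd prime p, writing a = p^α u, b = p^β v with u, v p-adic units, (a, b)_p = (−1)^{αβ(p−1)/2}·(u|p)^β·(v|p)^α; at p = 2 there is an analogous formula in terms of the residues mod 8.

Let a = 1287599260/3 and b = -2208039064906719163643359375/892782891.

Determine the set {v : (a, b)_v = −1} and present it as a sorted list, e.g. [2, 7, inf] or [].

(a, b) ≡ (705405, -15001613) mod (ℚ^×)²; places V = {2, 3, 5, 7, 11, 13, 29, 31, 37, 41, ∞}.
(a,b)_31: α=1, u≡16; β=3, v≡25 (mod 31); (16|31)=+1, (25|31)=+1; sign (−1)^1·+1^3·+1^1 = -1.
(a,b)_29: α=0, u≡24; β=1, v≡20 (mod 29); (24|29)=+1, (20|29)=+1; sign (−1)^0·+1^1·+1^0 = +1.
(a,b)_13: α=0, u≡4; β=-2, v≡12 (mod 13); (4|13)=+1, (12|13)=+1; sign (−1)^0·+1^-2·+1^0 = +1.
(a,b)_∞: sgn(705405)=+, sgn(-15001613)=−, so +1.
(a,b)_3: α=-1, u≡1; β=-4, v≡1 (mod 3); (1|3)=+1, (1|3)=+1; sign (−1)^0·+1^-4·+1^-1 = +1.
(a,b)_2: α=2, β=0; u≡5, v≡3 (mod 8); ε(u)ε(v)=0·1, αω(v)=2·1, βω(u)=0·1; sum ≡ 0  ⇒  +1.
(a,b)_37: α=3, u≡25; β=7, v≡26 (mod 37); (25|37)=+1, (26|37)=+1; sign (−1)^0·+1^7·+1^3 = +1.
(a,b)_5: α=1, u≡4; β=8, v≡3 (mod 5); (4|5)=+1, (3|5)=-1; sign (−1)^0·+1^8·-1^1 = -1.
(a,b)_11: α=0, u≡8; β=-3, v≡7 (mod 11); (8|11)=-1, (7|11)=-1; sign (−1)^0·-1^-3·-1^0 = -1.
(a,b)_7: α=0, u≡1; β=-2, v≡5 (mod 7); (1|7)=+1, (5|7)=-1; sign (−1)^0·+1^-2·-1^0 = +1.
(a,b)_41: α=1, u≡30; β=3, v≡5 (mod 41); (30|41)=-1, (5|41)=+1; sign (−1)^0·-1^3·+1^1 = -1.
(705405, -15001613 / ℚ) ramifies at {5, 11, 31, 41}: a division algebra.

[5, 11, 31, 41]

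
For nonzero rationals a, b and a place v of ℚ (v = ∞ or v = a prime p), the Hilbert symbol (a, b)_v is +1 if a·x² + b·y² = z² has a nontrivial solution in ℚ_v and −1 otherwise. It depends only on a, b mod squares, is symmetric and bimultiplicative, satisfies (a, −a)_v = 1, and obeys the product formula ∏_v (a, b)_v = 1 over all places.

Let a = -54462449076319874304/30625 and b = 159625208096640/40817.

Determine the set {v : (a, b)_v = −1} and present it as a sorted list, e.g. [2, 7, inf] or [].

[11, 13]

Mod squares: a ≡ -429, b ≡ 1870. Check v ∈ {∞, 2, 3, 5, 7, 11, 13, 17}.
v=17: a=17^0·(≡15), b=17^-1·(≡16) mod 17; (15|17)=+1, (16|17)=+1; (−1)^{0·-1·8}·(+1)^-1·(+1)^0 = +1.
v=13: a=13^5·(≡8), b=13^4·(≡7) mod 13; (8|13)=-1, (7|13)=-1; (−1)^{5·4·6}·(-1)^4·(-1)^5 = -1.
v=7: a=7^-2·(≡3), b=7^-4·(≡2) mod 7; (3|7)=-1, (2|7)=+1; (−1)^{-2·-4·3}·(-1)^-4·(+1)^-2 = +1.
v=2: v_2(a)=8, v_2(b)=7; units ≡ 3, 7 (mod 8); ε·ε+αω+βω = 1·1+8·0+7·1 ≡ 0  ⇒  (a,b)_2 = +1.
v=11: a=11^9·(≡3), b=11^3·(≡4) mod 11; (3|11)=+1, (4|11)=+1; (−1)^{9·3·5}·(+1)^3·(+1)^9 = -1.
v=∞: -429 < 0 and 1870 > 0  ⇒  (a,b)_∞ = +1.
v=5: a=5^-4·(≡4), b=5^1·(≡4) mod 5; (4|5)=+1, (4|5)=+1; (−1)^{-4·1·2}·(+1)^1·(+1)^-4 = +1.
v=3: a=3^5·(≡1), b=3^8·(≡1) mod 3; (1|3)=+1, (1|3)=+1; (−1)^{5·8·1}·(+1)^8·(+1)^5 = +1.
(-429, 1870 / ℚ) ramifies at {11, 13}: a division algebra.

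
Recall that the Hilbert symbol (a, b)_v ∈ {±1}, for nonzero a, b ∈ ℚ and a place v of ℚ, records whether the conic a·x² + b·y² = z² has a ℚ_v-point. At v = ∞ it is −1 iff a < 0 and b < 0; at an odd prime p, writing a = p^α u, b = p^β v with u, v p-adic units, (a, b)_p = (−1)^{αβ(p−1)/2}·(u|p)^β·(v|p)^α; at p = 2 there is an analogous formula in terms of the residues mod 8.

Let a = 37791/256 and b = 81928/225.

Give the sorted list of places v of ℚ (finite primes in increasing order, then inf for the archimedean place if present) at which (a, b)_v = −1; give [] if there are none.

(a, b) ≡ (4199, 418) mod (ℚ^×)²; places V = {2, 3, 5, 7, 11, 13, 17, 19, ∞}.
(a,b)_7: α=0, u≡3; β=2, v≡6 (mod 7); (3|7)=-1, (6|7)=-1; sign (−1)^0·-1^2·-1^0 = +1.
(a,b)_5: α=0, u≡1; β=-2, v≡2 (mod 5); (1|5)=+1, (2|5)=-1; sign (−1)^0·+1^-2·-1^0 = +1.
(a,b)_13: α=1, u≡11; β=0, v≡7 (mod 13); (11|13)=-1, (7|13)=-1; sign (−1)^0·-1^0·-1^1 = -1.
(a,b)_19: α=1, u≡12; β=1, v≡13 (mod 19); (12|19)=-1, (13|19)=-1; sign (−1)^1·-1^1·-1^1 = -1.
(a,b)_3: α=2, u≡2; β=-2, v≡1 (mod 3); (2|3)=-1, (1|3)=+1; sign (−1)^0·-1^-2·+1^2 = +1.
(a,b)_11: α=0, u≡2; β=1, v≡9 (mod 11); (2|11)=-1, (9|11)=+1; sign (−1)^0·-1^1·+1^0 = -1.
(a,b)_2: α=-8, β=3; u≡7, v≡1 (mod 8); ε(u)ε(v)=1·0, αω(v)=-8·0, βω(u)=3·0; sum ≡ 0  ⇒  +1.
(a,b)_17: α=1, u≡13; β=0, v≡14 (mod 17); (13|17)=+1, (14|17)=-1; sign (−1)^0·+1^0·-1^1 = -1.
(a,b)_∞: sgn(4199)=+, sgn(418)=+, so +1.
Ram(4199, 418) = {11, 13, 17, 19}; no ℚ_11-point on the conic.

[11, 13, 17, 19]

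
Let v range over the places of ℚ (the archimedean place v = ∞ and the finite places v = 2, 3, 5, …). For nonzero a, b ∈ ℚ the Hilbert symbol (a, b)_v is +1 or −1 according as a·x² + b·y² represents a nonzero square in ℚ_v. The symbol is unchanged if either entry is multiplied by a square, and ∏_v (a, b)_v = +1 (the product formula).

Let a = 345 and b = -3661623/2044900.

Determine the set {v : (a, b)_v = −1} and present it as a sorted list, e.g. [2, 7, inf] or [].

[5, 23]

(a, b) ≡ (345, -23) mod (ℚ^×)²; places V = {2, 3, 5, 7, 11, 13, 19, 23, ∞}.
(a,b)_7: α=0, u≡2; β=2, v≡3 (mod 7); (2|7)=+1, (3|7)=-1; sign (−1)^0·+1^2·-1^0 = +1.
(a,b)_19: α=0, u≡3; β=2, v≡10 (mod 19); (3|19)=-1, (10|19)=-1; sign (−1)^0·-1^2·-1^0 = +1.
(a,b)_11: α=0, u≡4; β=-2, v≡6 (mod 11); (4|11)=+1, (6|11)=-1; sign (−1)^0·+1^-2·-1^0 = +1.
(a,b)_5: α=1, u≡4; β=-2, v≡2 (mod 5); (4|5)=+1, (2|5)=-1; sign (−1)^0·+1^-2·-1^1 = -1.
(a,b)_∞: sgn(345)=+, sgn(-23)=−, so +1.
(a,b)_23: α=1, u≡15; β=1, v≡19 (mod 23); (15|23)=-1, (19|23)=-1; sign (−1)^1·-1^1·-1^1 = -1.
(a,b)_13: α=0, u≡7; β=-2, v≡10 (mod 13); (7|13)=-1, (10|13)=+1; sign (−1)^0·-1^-2·+1^0 = +1.
(a,b)_2: α=0, β=-2; u≡1, v≡1 (mod 8); ε(u)ε(v)=0·0, αω(v)=0·0, βω(u)=-2·0; sum ≡ 0  ⇒  +1.
(a,b)_3: α=1, u≡1; β=2, v≡1 (mod 3); (1|3)=+1, (1|3)=+1; sign (−1)^0·+1^2·+1^1 = +1.
(345, -23 / ℚ) ramifies at {5, 23}: a division algebra.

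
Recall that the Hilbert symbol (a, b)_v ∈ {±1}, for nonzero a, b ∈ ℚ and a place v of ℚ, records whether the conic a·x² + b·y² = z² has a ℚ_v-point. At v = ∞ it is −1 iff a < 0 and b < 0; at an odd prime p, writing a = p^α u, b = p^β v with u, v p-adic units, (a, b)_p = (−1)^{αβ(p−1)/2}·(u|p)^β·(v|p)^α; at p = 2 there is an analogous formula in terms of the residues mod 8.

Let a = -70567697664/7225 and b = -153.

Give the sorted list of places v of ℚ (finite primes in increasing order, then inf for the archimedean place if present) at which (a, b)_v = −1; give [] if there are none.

[2, 37, 43, inf]

(a, b) ≡ (-3403149, -17) mod (ℚ^×)²; places V = {2, 3, 5, 17, 23, 31, 37, 43, ∞}.
(a,b)_∞: sgn(-3403149)=−, sgn(-17)=−, so -1.
(a,b)_37: α=1, u≡8; β=0, v≡32 (mod 37); (8|37)=-1, (32|37)=-1; sign (−1)^0·-1^0·-1^1 = -1.
(a,b)_2: α=8, β=0; u≡3, v≡7 (mod 8); ε(u)ε(v)=1·1, αω(v)=8·0, βω(u)=0·1; sum ≡ 1  ⇒  -1.
(a,b)_43: α=1, u≡28; β=0, v≡19 (mod 43); (28|43)=-1, (19|43)=-1; sign (−1)^0·-1^0·-1^1 = -1.
(a,b)_23: α=1, u≡21; β=0, v≡8 (mod 23); (21|23)=-1, (8|23)=+1; sign (−1)^0·-1^0·+1^1 = +1.
(a,b)_17: α=-2, u≡2; β=1, v≡8 (mod 17); (2|17)=+1, (8|17)=+1; sign (−1)^0·+1^1·+1^-2 = +1.
(a,b)_5: α=-2, u≡4; β=0, v≡2 (mod 5); (4|5)=+1, (2|5)=-1; sign (−1)^0·+1^0·-1^-2 = +1.
(a,b)_31: α=1, u≡12; β=0, v≡2 (mod 31); (12|31)=-1, (2|31)=+1; sign (−1)^0·-1^0·+1^1 = +1.
(a,b)_3: α=5, u≡1; β=2, v≡1 (mod 3); (1|3)=+1, (1|3)=+1; sign (−1)^0·+1^2·+1^5 = +1.
|Ram(-3403149, -17)| = 4, even; anisotropic at {2, 37, 43, ∞}.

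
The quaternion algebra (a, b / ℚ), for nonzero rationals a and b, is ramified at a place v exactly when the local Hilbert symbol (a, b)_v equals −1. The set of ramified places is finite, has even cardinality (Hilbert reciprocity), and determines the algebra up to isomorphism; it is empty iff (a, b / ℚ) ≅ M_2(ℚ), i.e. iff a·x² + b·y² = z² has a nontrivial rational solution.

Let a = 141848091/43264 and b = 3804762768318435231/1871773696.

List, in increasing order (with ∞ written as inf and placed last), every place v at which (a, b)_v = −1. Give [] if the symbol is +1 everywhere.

[2, 3]

Mod squares: a ≡ 11, b ≡ 231. Check v ∈ {∞, 2, 3, 7, 11, 13, 19}.
v=∞: 11 > 0 and 231 > 0  ⇒  (a,b)_∞ = +1.
v=19: a=19^2·(≡11), b=19^6·(≡10) mod 19; (11|19)=+1, (10|19)=-1; (−1)^{2·6·9}·(+1)^6·(-1)^2 = +1.
v=3: a=3^6·(≡2), b=3^11·(≡2) mod 3; (2|3)=-1, (2|3)=-1; (−1)^{6·11·1}·(-1)^11·(-1)^6 = -1.
v=7: a=7^2·(≡4), b=7^3·(≡6) mod 7; (4|7)=+1, (6|7)=-1; (−1)^{2·3·3}·(+1)^3·(-1)^2 = +1.
v=13: a=13^-2·(≡11), b=13^-4·(≡3) mod 13; (11|13)=-1, (3|13)=+1; (−1)^{-2·-4·6}·(-1)^-4·(+1)^-2 = +1.
v=11: a=11^1·(≡3), b=11^3·(≡7) mod 11; (3|11)=+1, (7|11)=-1; (−1)^{1·3·5}·(+1)^3·(-1)^1 = +1.
v=2: v_2(a)=-8, v_2(b)=-16; units ≡ 3, 7 (mod 8); ε·ε+αω+βω = 1·1+-8·0+-16·1 ≡ 1  ⇒  (a,b)_2 = -1.
(11, 231 / ℚ) ramifies at {2, 3}: a division algebra.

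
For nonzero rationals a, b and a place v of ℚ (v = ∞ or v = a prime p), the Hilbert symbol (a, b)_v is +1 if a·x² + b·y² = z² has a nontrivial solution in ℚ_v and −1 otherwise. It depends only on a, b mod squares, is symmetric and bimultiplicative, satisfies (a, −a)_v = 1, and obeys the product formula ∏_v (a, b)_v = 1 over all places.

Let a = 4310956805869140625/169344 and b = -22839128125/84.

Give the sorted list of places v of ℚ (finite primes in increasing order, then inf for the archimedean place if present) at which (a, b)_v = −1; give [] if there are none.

(a, b) ≡ (6, -21945) mod (ℚ^×)²; places V = {2, 3, 5, 7, 11, 17, 19, ∞}.
(a,b)_7: α=-2, u≡6; β=-1, v≡1 (mod 7); (6|7)=-1, (1|7)=+1; sign (−1)^0·-1^-1·+1^-2 = -1.
(a,b)_2: α=-7, β=-2; u≡3, v≡7 (mod 8); ε(u)ε(v)=1·1, αω(v)=-7·0, βω(u)=-2·1; sum ≡ 1  ⇒  -1.
(a,b)_11: α=4, u≡7; β=3, v≡6 (mod 11); (7|11)=-1, (6|11)=-1; sign (−1)^0·-1^3·-1^4 = -1.
(a,b)_19: α=2, u≡17; β=1, v≡5 (mod 19); (17|19)=+1, (5|19)=+1; sign (−1)^0·+1^1·+1^2 = +1.
(a,b)_17: α=4, u≡6; β=2, v≡4 (mod 17); (6|17)=-1, (4|17)=+1; sign (−1)^0·-1^2·+1^4 = +1.
(a,b)_∞: sgn(6)=+, sgn(-21945)=−, so +1.
(a,b)_3: α=-3, u≡2; β=-1, v≡2 (mod 3); (2|3)=-1, (2|3)=-1; sign (−1)^1·-1^-1·-1^-3 = -1.
(a,b)_5: α=10, u≡4; β=5, v≡1 (mod 5); (4|5)=+1, (1|5)=+1; sign (−1)^0·+1^5·+1^10 = +1.
|Ram(6, -21945)| = 4, even; anisotropic at {2, 3, 7, 11}.

[2, 3, 7, 11]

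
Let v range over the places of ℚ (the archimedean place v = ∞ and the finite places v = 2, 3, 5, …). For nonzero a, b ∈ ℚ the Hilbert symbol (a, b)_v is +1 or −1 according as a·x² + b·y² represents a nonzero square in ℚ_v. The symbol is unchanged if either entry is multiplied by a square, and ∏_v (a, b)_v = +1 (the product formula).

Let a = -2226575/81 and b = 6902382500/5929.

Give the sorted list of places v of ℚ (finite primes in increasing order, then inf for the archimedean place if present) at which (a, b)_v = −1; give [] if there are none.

(a, b) ≡ (-527, 17) mod (ℚ^×)²; places V = {2, 3, 5, 7, 11, 13, 17, 31, ∞}.
(a,b)_5: α=2, u≡2; β=4, v≡3 (mod 5); (2|5)=-1, (3|5)=-1; sign (−1)^0·-1^4·-1^2 = +1.
(a,b)_13: α=2, u≡11; β=2, v≡10 (mod 13); (11|13)=-1, (10|13)=+1; sign (−1)^0·-1^2·+1^2 = +1.
(a,b)_2: α=0, β=2; u≡1, v≡1 (mod 8); ε(u)ε(v)=0·0, αω(v)=0·0, βω(u)=2·0; sum ≡ 0  ⇒  +1.
(a,b)_31: α=1, u≡5; β=2, v≡6 (mod 31); (5|31)=+1, (6|31)=-1; sign (−1)^0·+1^2·-1^1 = -1.
(a,b)_7: α=0, u≡5; β=-2, v≡3 (mod 7); (5|7)=-1, (3|7)=-1; sign (−1)^0·-1^-2·-1^0 = +1.
(a,b)_∞: sgn(-527)=−, sgn(17)=+, so +1.
(a,b)_11: α=0, u≡3; β=-2, v≡7 (mod 11); (3|11)=+1, (7|11)=-1; sign (−1)^0·+1^-2·-1^0 = +1.
(a,b)_3: α=-4, u≡1; β=0, v≡2 (mod 3); (1|3)=+1, (2|3)=-1; sign (−1)^0·+1^0·-1^-4 = +1.
(a,b)_17: α=1, u≡6; β=1, v≡15 (mod 17); (6|17)=-1, (15|17)=+1; sign (−1)^0·-1^1·+1^1 = -1.
Ram(-527, 17) = {17, 31}; no ℚ_17-point on the conic.

[17, 31]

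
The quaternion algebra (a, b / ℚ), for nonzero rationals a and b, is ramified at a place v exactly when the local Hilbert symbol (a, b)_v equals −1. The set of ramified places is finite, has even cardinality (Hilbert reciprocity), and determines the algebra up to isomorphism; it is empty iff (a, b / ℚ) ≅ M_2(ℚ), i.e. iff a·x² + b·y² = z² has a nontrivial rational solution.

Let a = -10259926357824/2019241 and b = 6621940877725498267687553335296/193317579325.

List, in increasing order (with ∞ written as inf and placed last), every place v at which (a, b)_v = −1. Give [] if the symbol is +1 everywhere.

[3, 11, 17, 19]

(a, b) ≡ (-46189, 187473) mod (ℚ^×)²; places V = {2, 3, 5, 7, 11, 13, 17, 19, 23, 29, ∞}.
(a,b)_13: α=1, u≡4; β=-1, v≡10 (mod 13); (4|13)=+1, (10|13)=+1; sign (−1)^0·+1^-1·+1^1 = +1.
(a,b)_11: α=1, u≡9; β=1, v≡9 (mod 11); (9|11)=+1, (9|11)=+1; sign (−1)^1·+1^1·+1^1 = -1.
(a,b)_7: α=-4, u≡4; β=2, v≡3 (mod 7); (4|7)=+1, (3|7)=-1; sign (−1)^0·+1^2·-1^-4 = +1.
(a,b)_29: α=-2, u≡14; β=-6, v≡3 (mod 29); (14|29)=-1, (3|29)=-1; sign (−1)^0·-1^-6·-1^-2 = +1.
(a,b)_∞: sgn(-46189)=−, sgn(187473)=+, so +1.
(a,b)_23: α=2, u≡6; β=5, v≡9 (mod 23); (6|23)=+1, (9|23)=+1; sign (−1)^0·+1^5·+1^2 = +1.
(a,b)_5: α=0, u≡1; β=-2, v≡2 (mod 5); (1|5)=+1, (2|5)=-1; sign (−1)^0·+1^-2·-1^0 = +1.
(a,b)_19: α=1, u≡4; β=3, v≡17 (mod 19); (4|19)=+1, (17|19)=+1; sign (−1)^1·+1^3·+1^1 = -1.
(a,b)_3: α=8, u≡2; β=15, v≡1 (mod 3); (2|3)=-1, (1|3)=+1; sign (−1)^0·-1^15·+1^8 = -1.
(a,b)_17: α=1, u≡5; β=2, v≡3 (mod 17); (5|17)=-1, (3|17)=-1; sign (−1)^0·-1^2·-1^1 = -1.
(a,b)_2: α=6, β=26; u≡3, v≡1 (mod 8); ε(u)ε(v)=1·0, αω(v)=6·0, βω(u)=26·1; sum ≡ 0  ⇒  +1.
|Ram(-46189, 187473)| = 4, even; anisotropic at {3, 11, 17, 19}.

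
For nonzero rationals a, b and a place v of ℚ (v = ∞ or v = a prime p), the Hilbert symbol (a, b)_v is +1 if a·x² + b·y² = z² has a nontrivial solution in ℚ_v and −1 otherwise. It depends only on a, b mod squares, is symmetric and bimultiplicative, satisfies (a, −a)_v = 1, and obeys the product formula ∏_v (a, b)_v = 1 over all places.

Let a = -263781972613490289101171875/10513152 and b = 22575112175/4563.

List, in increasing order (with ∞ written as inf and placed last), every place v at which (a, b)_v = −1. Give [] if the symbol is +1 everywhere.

[3, 7, 11, 31]

Mod squares: a ≡ -121737, b ≡ 1581. Check v ∈ {∞, 2, 3, 5, 7, 11, 13, 17, 31}.
v=2: v_2(a)=-8, v_2(b)=0; units ≡ 7, 5 (mod 8); ε·ε+αω+βω = 1·0+-8·1+0·0 ≡ 0  ⇒  (a,b)_2 = +1.
v=11: a=11^5·(≡6), b=11^2·(≡6) mod 11; (6|11)=-1, (6|11)=-1; (−1)^{5·2·5}·(-1)^2·(-1)^5 = -1.
v=3: a=3^-5·(≡2), b=3^-3·(≡2) mod 3; (2|3)=-1, (2|3)=-1; (−1)^{-5·-3·1}·(-1)^-3·(-1)^-5 = -1.
v=17: a=17^7·(≡9), b=17^3·(≡4) mod 17; (9|17)=+1, (4|17)=+1; (−1)^{7·3·8}·(+1)^3·(+1)^7 = +1.
v=7: a=7^3·(≡4), b=7^2·(≡3) mod 7; (4|7)=+1, (3|7)=-1; (−1)^{3·2·3}·(+1)^2·(-1)^3 = -1.
v=31: a=31^3·(≡2), b=31^1·(≡4) mod 31; (2|31)=+1, (4|31)=+1; (−1)^{3·1·15}·(+1)^1·(+1)^3 = -1.
v=∞: -121737 < 0 and 1581 > 0  ⇒  (a,b)_∞ = +1.
v=5: a=5^8·(≡3), b=5^2·(≡4) mod 5; (3|5)=-1, (4|5)=+1; (−1)^{8·2·2}·(-1)^2·(+1)^8 = +1.
v=13: a=13^-2·(≡8), b=13^-2·(≡5) mod 13; (8|13)=-1, (5|13)=-1; (−1)^{-2·-2·6}·(-1)^-2·(-1)^-2 = +1.
(-121737, 1581 / ℚ) ramifies at {3, 7, 11, 31}: a division algebra.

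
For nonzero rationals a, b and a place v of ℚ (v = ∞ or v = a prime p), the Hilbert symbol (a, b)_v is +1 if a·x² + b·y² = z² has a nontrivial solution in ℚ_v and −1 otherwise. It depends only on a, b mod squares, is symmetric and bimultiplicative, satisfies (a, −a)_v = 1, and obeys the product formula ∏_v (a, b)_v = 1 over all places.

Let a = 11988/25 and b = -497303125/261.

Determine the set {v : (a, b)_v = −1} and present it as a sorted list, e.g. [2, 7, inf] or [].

(a, b) ≡ (37, -23074865) mod (ℚ^×)²; places V = {2, 3, 5, 11, 17, 23, 29, 37, ∞}.
(a,b)_23: α=0, u≡14; β=1, v≡10 (mod 23); (14|23)=-1, (10|23)=-1; sign (−1)^0·-1^1·-1^0 = -1.
(a,b)_2: α=2, β=0; u≡5, v≡7 (mod 8); ε(u)ε(v)=0·1, αω(v)=2·0, βω(u)=0·1; sum ≡ 0  ⇒  +1.
(a,b)_∞: sgn(37)=+, sgn(-23074865)=−, so +1.
(a,b)_11: α=0, u≡3; β=1, v≡8 (mod 11); (3|11)=+1, (8|11)=-1; sign (−1)^0·+1^1·-1^0 = +1.
(a,b)_17: α=0, u≡11; β=1, v≡14 (mod 17); (11|17)=-1, (14|17)=-1; sign (−1)^0·-1^1·-1^0 = -1.
(a,b)_37: α=1, u≡10; β=1, v≡16 (mod 37); (10|37)=+1, (16|37)=+1; sign (−1)^0·+1^1·+1^1 = +1.
(a,b)_3: α=4, u≡1; β=-2, v≡1 (mod 3); (1|3)=+1, (1|3)=+1; sign (−1)^0·+1^-2·+1^4 = +1.
(a,b)_5: α=-2, u≡3; β=5, v≡3 (mod 5); (3|5)=-1, (3|5)=-1; sign (−1)^0·-1^5·-1^-2 = -1.
(a,b)_29: α=0, u≡19; β=-1, v≡27 (mod 29); (19|29)=-1, (27|29)=-1; sign (−1)^0·-1^-1·-1^0 = -1.
(37, -23074865 / ℚ) ramifies at {5, 17, 23, 29}: a division algebra.

[5, 17, 23, 29]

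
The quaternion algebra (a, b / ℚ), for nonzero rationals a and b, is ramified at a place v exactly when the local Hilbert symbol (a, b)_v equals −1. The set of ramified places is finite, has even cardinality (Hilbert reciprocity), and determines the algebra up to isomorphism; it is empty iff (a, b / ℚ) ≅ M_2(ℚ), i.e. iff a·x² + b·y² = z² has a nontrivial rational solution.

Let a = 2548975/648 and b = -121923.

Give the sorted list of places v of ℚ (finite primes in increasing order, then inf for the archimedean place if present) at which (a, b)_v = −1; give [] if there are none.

Mod squares: a ≡ 203918, b ≡ -13547. Check v ∈ {∞, 2, 3, 5, 11, 13, 19, 23, 31}.
v=11: a=11^1·(≡1), b=11^0·(≡1) mod 11; (1|11)=+1, (1|11)=+1; (−1)^{1·0·5}·(+1)^0·(+1)^1 = +1.
v=3: a=3^-4·(≡2), b=3^2·(≡1) mod 3; (2|3)=-1, (1|3)=+1; (−1)^{-4·2·1}·(-1)^2·(+1)^-4 = +1.
v=5: a=5^2·(≡3), b=5^0·(≡2) mod 5; (3|5)=-1, (2|5)=-1; (−1)^{2·0·2}·(-1)^0·(-1)^2 = +1.
v=19: a=19^0·(≡15), b=19^1·(≡5) mod 19; (15|19)=-1, (5|19)=+1; (−1)^{0·1·9}·(-1)^1·(+1)^0 = -1.
v=31: a=31^1·(≡6), b=31^1·(≡4) mod 31; (6|31)=-1, (4|31)=+1; (−1)^{1·1·15}·(-1)^1·(+1)^1 = +1.
v=23: a=23^1·(≡20), b=23^1·(≡12) mod 23; (20|23)=-1, (12|23)=+1; (−1)^{1·1·11}·(-1)^1·(+1)^1 = +1.
v=2: v_2(a)=-3, v_2(b)=0; units ≡ 7, 5 (mod 8); ε·ε+αω+βω = 1·0+-3·1+0·0 ≡ 1  ⇒  (a,b)_2 = -1.
v=13: a=13^1·(≡2), b=13^0·(≡4) mod 13; (2|13)=-1, (4|13)=+1; (−1)^{1·0·6}·(-1)^0·(+1)^1 = +1.
v=∞: 203918 > 0 and -13547 < 0  ⇒  (a,b)_∞ = +1.
|Ram(203918, -13547)| = 2, even; anisotropic at {2, 19}.

[2, 19]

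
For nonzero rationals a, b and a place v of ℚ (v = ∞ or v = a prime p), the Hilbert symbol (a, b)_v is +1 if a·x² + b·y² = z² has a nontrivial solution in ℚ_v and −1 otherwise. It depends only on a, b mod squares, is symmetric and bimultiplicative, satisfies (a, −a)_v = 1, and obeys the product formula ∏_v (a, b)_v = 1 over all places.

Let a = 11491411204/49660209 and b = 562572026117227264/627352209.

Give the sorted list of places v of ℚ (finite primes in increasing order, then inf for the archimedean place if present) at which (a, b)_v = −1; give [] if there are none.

[]

Mod squares: a ≡ 1, b ≡ 19. Check v ∈ {∞, 2, 3, 7, 11, 13, 19, 23, 29, 31}.
v=∞: 1 > 0 and 19 > 0  ⇒  (a,b)_∞ = +1.
v=23: a=23^0·(≡4), b=23^-2·(≡20) mod 23; (4|23)=+1, (20|23)=-1; (−1)^{0·-2·11}·(+1)^-2·(-1)^0 = +1.
v=19: a=19^2·(≡5), b=19^5·(≡11) mod 19; (5|19)=+1, (11|19)=+1; (−1)^{2·5·9}·(+1)^5·(+1)^2 = +1.
v=13: a=13^2·(≡3), b=13^0·(≡7) mod 13; (3|13)=+1, (7|13)=-1; (−1)^{2·0·6}·(+1)^0·(-1)^2 = +1.
v=31: a=31^2·(≡28), b=31^6·(≡9) mod 31; (28|31)=+1, (9|31)=+1; (−1)^{2·6·15}·(+1)^6·(+1)^2 = +1.
v=3: a=3^-10·(≡1), b=3^-4·(≡1) mod 3; (1|3)=+1, (1|3)=+1; (−1)^{-10·-4·1}·(+1)^-4·(+1)^-10 = +1.
v=2: v_2(a)=2, v_2(b)=8; units ≡ 1, 3 (mod 8); ε·ε+αω+βω = 0·1+2·1+8·0 ≡ 0  ⇒  (a,b)_2 = +1.
v=7: a=7^2·(≡1), b=7^0·(≡5) mod 7; (1|7)=+1, (5|7)=-1; (−1)^{2·0·3}·(+1)^0·(-1)^2 = +1.
v=11: a=11^0·(≡4), b=11^-4·(≡7) mod 11; (4|11)=+1, (7|11)=-1; (−1)^{0·-4·5}·(+1)^-4·(-1)^0 = +1.
v=29: a=29^-2·(≡16), b=29^0·(≡18) mod 29; (16|29)=+1, (18|29)=-1; (−1)^{-2·0·14}·(+1)^0·(-1)^-2 = +1.
Ram(a, b) = ∅: the form 1·x² + 19·y² − z² is isotropic over every ℚ_v, so by Hasse–Minkowski it is isotropic over ℚ.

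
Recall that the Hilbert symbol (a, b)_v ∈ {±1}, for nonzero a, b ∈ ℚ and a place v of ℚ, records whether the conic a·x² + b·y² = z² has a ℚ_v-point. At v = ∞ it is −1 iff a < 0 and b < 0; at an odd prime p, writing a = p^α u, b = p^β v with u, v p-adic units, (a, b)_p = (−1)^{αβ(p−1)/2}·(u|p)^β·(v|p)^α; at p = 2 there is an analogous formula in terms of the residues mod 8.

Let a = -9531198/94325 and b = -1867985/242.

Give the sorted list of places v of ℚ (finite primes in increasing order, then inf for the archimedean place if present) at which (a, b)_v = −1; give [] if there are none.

(a, b) ≡ (-84854, -1330) mod (ℚ^×)²; places V = {2, 3, 5, 7, 11, 19, 29, 31, 53, ∞}.
(a,b)_7: α=-3, u≡1; β=1, v≡5 (mod 7); (1|7)=+1, (5|7)=-1; sign (−1)^1·+1^1·-1^-3 = +1.
(a,b)_2: α=1, β=-1; u≡5, v≡7 (mod 8); ε(u)ε(v)=0·1, αω(v)=1·0, βω(u)=-1·1; sum ≡ 1  ⇒  -1.
(a,b)_∞: sgn(-84854)=−, sgn(-1330)=−, so -1.
(a,b)_29: α=1, u≡27; β=0, v≡5 (mod 29); (27|29)=-1, (5|29)=+1; sign (−1)^0·-1^0·+1^1 = +1.
(a,b)_3: α=2, u≡1; β=0, v≡2 (mod 3); (1|3)=+1, (2|3)=-1; sign (−1)^0·+1^0·-1^2 = +1.
(a,b)_53: α=0, u≡28; β=2, v≡22 (mod 53); (28|53)=+1, (22|53)=-1; sign (−1)^0·+1^2·-1^0 = +1.
(a,b)_11: α=-1, u≡10; β=-2, v≡1 (mod 11); (10|11)=-1, (1|11)=+1; sign (−1)^0·-1^-2·+1^-1 = +1.
(a,b)_19: α=1, u≡8; β=1, v≡17 (mod 19); (8|19)=-1, (17|19)=+1; sign (−1)^1·-1^1·+1^1 = +1.
(a,b)_5: α=-2, u≡4; β=1, v≡4 (mod 5); (4|5)=+1, (4|5)=+1; sign (−1)^0·+1^1·+1^-2 = +1.
(a,b)_31: α=2, u≡23; β=0, v≡3 (mod 31); (23|31)=-1, (3|31)=-1; sign (−1)^0·-1^0·-1^2 = +1.
Ram(-84854, -1330) = {2, ∞}; no ℚ_2-point on the conic.

[2, inf]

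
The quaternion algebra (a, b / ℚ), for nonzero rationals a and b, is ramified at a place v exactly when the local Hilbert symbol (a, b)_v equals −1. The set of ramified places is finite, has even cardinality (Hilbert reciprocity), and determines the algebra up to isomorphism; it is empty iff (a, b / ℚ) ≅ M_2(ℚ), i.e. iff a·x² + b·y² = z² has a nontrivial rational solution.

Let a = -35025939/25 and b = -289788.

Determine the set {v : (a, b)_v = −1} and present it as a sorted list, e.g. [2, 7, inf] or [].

[13, 19, 31, inf]

Mod squares: a ≡ -432419, b ≡ -72447. Check v ∈ {∞, 2, 3, 5, 13, 19, 29, 31, 37, 41}.
v=3: a=3^4·(≡1), b=3^1·(≡1) mod 3; (1|3)=+1, (1|3)=+1; (−1)^{4·1·1}·(+1)^1·(+1)^4 = +1.
v=31: a=31^1·(≡2), b=31^1·(≡14) mod 31; (2|31)=+1, (14|31)=+1; (−1)^{1·1·15}·(+1)^1·(+1)^1 = -1.
v=2: v_2(a)=0, v_2(b)=2; units ≡ 5, 1 (mod 8); ε·ε+αω+βω = 0·0+0·0+2·1 ≡ 0  ⇒  (a,b)_2 = +1.
v=37: a=37^1·(≡31), b=37^0·(≡33) mod 37; (31|37)=-1, (33|37)=+1; (−1)^{1·0·18}·(-1)^0·(+1)^1 = +1.
v=29: a=29^1·(≡7), b=29^0·(≡9) mod 29; (7|29)=+1, (9|29)=+1; (−1)^{1·0·14}·(+1)^0·(+1)^1 = +1.
v=13: a=13^1·(≡1), b=13^0·(≡8) mod 13; (1|13)=+1, (8|13)=-1; (−1)^{1·0·6}·(+1)^0·(-1)^1 = -1.
v=5: a=5^-2·(≡1), b=5^0·(≡2) mod 5; (1|5)=+1, (2|5)=-1; (−1)^{-2·0·2}·(+1)^0·(-1)^-2 = +1.
v=∞: -432419 < 0 and -72447 < 0  ⇒  (a,b)_∞ = -1.
v=41: a=41^0·(≡21), b=41^1·(≡25) mod 41; (21|41)=+1, (25|41)=+1; (−1)^{0·1·20}·(+1)^1·(+1)^0 = +1.
v=19: a=19^0·(≡8), b=19^1·(≡5) mod 19; (8|19)=-1, (5|19)=+1; (−1)^{0·1·9}·(-1)^1·(+1)^0 = -1.
Ram(-432419, -72447) = {13, 19, 31, ∞}; no ℚ_13-point on the conic.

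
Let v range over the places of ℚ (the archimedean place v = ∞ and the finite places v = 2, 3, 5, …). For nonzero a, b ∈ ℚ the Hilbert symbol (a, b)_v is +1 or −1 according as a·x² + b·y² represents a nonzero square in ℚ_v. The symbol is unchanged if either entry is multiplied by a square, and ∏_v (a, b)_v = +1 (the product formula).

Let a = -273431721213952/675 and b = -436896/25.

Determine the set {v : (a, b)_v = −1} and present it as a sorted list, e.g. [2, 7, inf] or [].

Mod squares: a ≡ -111, b ≡ -3034. Check v ∈ {∞, 2, 3, 5, 7, 37, 41}.
v=3: a=3^-3·(≡2), b=3^2·(≡2) mod 3; (2|3)=-1, (2|3)=-1; (−1)^{-3·2·1}·(-1)^2·(-1)^-3 = -1.
v=37: a=37^3·(≡30), b=37^1·(≡22) mod 37; (30|37)=+1, (22|37)=-1; (−1)^{3·1·18}·(+1)^1·(-1)^3 = -1.
v=∞: -111 < 0 and -3034 < 0  ⇒  (a,b)_∞ = -1.
v=5: a=5^-2·(≡4), b=5^-2·(≡4) mod 5; (4|5)=+1, (4|5)=+1; (−1)^{-2·-2·2}·(+1)^-2·(+1)^-2 = +1.
v=2: v_2(a)=16, v_2(b)=5; units ≡ 1, 3 (mod 8); ε·ε+αω+βω = 0·1+16·1+5·0 ≡ 0  ⇒  (a,b)_2 = +1.
v=7: a=7^2·(≡4), b=7^0·(≡4) mod 7; (4|7)=+1, (4|7)=+1; (−1)^{2·0·3}·(+1)^0·(+1)^2 = +1.
v=41: a=41^2·(≡6), b=41^1·(≡10) mod 41; (6|41)=-1, (10|41)=+1; (−1)^{2·1·20}·(-1)^1·(+1)^2 = -1.
|Ram(-111, -3034)| = 4, even; anisotropic at {3, 37, 41, ∞}.

[3, 37, 41, inf]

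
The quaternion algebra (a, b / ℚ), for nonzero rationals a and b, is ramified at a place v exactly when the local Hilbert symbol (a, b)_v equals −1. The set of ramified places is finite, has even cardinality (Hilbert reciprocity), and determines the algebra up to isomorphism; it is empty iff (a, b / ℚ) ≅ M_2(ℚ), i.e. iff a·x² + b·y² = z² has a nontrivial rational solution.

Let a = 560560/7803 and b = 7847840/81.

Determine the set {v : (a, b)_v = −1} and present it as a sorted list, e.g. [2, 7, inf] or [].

[3, 5, 7, 11]

Mod squares: a ≡ 2145, b ≡ 10010. Check v ∈ {∞, 2, 3, 5, 7, 11, 13, 17}.
v=7: a=7^2·(≡6), b=7^3·(≡1) mod 7; (6|7)=-1, (1|7)=+1; (−1)^{2·3·3}·(-1)^3·(+1)^2 = -1.
v=17: a=17^-2·(≡7), b=17^0·(≡10) mod 17; (7|17)=-1, (10|17)=-1; (−1)^{-2·0·8}·(-1)^0·(-1)^-2 = +1.
v=11: a=11^1·(≡2), b=11^1·(≡6) mod 11; (2|11)=-1, (6|11)=-1; (−1)^{1·1·5}·(-1)^1·(-1)^1 = -1.
v=3: a=3^-3·(≡1), b=3^-4·(≡2) mod 3; (1|3)=+1, (2|3)=-1; (−1)^{-3·-4·1}·(+1)^-4·(-1)^-3 = -1.
v=13: a=13^1·(≡4), b=13^1·(≡4) mod 13; (4|13)=+1, (4|13)=+1; (−1)^{1·1·6}·(+1)^1·(+1)^1 = +1.
v=∞: 2145 > 0 and 10010 > 0  ⇒  (a,b)_∞ = +1.
v=5: a=5^1·(≡4), b=5^1·(≡3) mod 5; (4|5)=+1, (3|5)=-1; (−1)^{1·1·2}·(+1)^1·(-1)^1 = -1.
v=2: v_2(a)=4, v_2(b)=5; units ≡ 1, 5 (mod 8); ε·ε+αω+βω = 0·0+4·1+5·0 ≡ 0  ⇒  (a,b)_2 = +1.
(2145, 10010 / ℚ) ramifies at {3, 5, 7, 11}: a division algebra.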